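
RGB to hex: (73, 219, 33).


R = 73 → 49 (hex)
G = 219 → DB (hex)
B = 33 → 21 (hex)
Hex = #49DB21


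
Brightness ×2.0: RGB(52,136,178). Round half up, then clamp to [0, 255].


Multiply each channel by 2.0, round half up, clamp to [0, 255]
R: 52×2.0 = 104
G: 136×2.0 = 272 → clamp → 255
B: 178×2.0 = 356 → clamp → 255
= RGB(104, 255, 255)


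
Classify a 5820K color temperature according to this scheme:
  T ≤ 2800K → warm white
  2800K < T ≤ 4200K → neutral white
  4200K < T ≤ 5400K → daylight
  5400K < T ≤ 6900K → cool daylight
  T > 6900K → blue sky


Temperature: 5820K
5400K < 5820K ≤ 6900K → cool daylight
Classification: cool daylight


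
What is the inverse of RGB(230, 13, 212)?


Invert: (255-R, 255-G, 255-B)
R: 255-230 = 25
G: 255-13 = 242
B: 255-212 = 43
= RGB(25, 242, 43)


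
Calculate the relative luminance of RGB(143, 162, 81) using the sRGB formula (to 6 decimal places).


Linearize each channel (sRGB transfer function): c = v/255; c_lin = c/12.92 if c ≤ 0.04045, else ((c+0.055)/1.055)^2.4
  R: 143/255 ≈ 0.560784 > 0.04045 → ((0.560784+0.055)/1.055)^2.4 ≈ 0.274677
  G: 162/255 ≈ 0.635294 > 0.04045 → ((0.635294+0.055)/1.055)^2.4 ≈ 0.361307
  B: 81/255 ≈ 0.317647 > 0.04045 → ((0.317647+0.055)/1.055)^2.4 ≈ 0.082283
R_lin = 0.274677, G_lin = 0.361307, B_lin = 0.082283
L = 0.2126×R + 0.7152×G + 0.0722×B
L = 0.2126×0.274677 + 0.7152×0.361307 + 0.0722×0.082283
L ≈ 0.322744


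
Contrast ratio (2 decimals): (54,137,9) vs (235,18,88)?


Linearize each sRGB channel c=v/255: c/12.92 if c ≤ 0.04045 else ((c+0.055)/1.055)^2.4
L = 0.2126×R_lin + 0.7152×G_lin + 0.0722×B_lin
Color 1 (54,137,9):
  R=54: 54/255≈0.2118 > 0.04045 → ((0.2118+0.055)/1.055)^2.4 ≈ 0.03689
  G=137: 137/255≈0.5373 > 0.04045 → ((0.5373+0.055)/1.055)^2.4 ≈ 0.25016
  B=9: 9/255≈0.0353 ≤ 0.04045 → 0.0353/12.92 ≈ 0.00273
  L1 = 0.2126×0.03689 + 0.7152×0.25016 + 0.0722×0.00273 ≈ 0.18695
Color 2 (235,18,88):
  R=235: 235/255≈0.9216 > 0.04045 → ((0.9216+0.055)/1.055)^2.4 ≈ 0.83077
  G=18: 18/255≈0.0706 > 0.04045 → ((0.0706+0.055)/1.055)^2.4 ≈ 0.00605
  B=88: 88/255≈0.3451 > 0.04045 → ((0.3451+0.055)/1.055)^2.4 ≈ 0.09759
  L2 = 0.2126×0.83077 + 0.7152×0.00605 + 0.0722×0.09759 ≈ 0.18799
Lighter = 0.18799, Darker = 0.18695
Ratio = (L_lighter + 0.05) / (L_darker + 0.05)
Ratio = (0.18799 + 0.05) / (0.18695 + 0.05) = 0.23799 / 0.23695 ≈ 1.0044
Ratio ≈ 1.00:1


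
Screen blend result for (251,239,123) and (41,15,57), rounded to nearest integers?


Screen: C = 255 - (255-A)×(255-B)/255, rounded to nearest integer
R: 255 - (255-251)×(255-41)/255 = 255 - 856/255 ≈ 255 - 3.357 = 251.643 → 252
G: 255 - (255-239)×(255-15)/255 = 255 - 3840/255 ≈ 255 - 15.059 = 239.941 → 240
B: 255 - (255-123)×(255-57)/255 = 255 - 26136/255 ≈ 255 - 102.494 = 152.506 → 153
= RGB(252, 240, 153)


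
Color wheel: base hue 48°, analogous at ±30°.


Base hue: 48°
Left analog: (48 - 30) mod 360 = 18°
Right analog: (48 + 30) mod 360 = 78°
Analogous hues = 18° and 78°


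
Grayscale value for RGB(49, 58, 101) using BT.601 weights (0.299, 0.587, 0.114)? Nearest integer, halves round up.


Gray = 0.299×R + 0.587×G + 0.114×B
Gray = 0.299×49 + 0.587×58 + 0.114×101
Gray = 14.651 + 34.046 + 11.514
Gray = 60.211 → round half up → 60
Gray = 60


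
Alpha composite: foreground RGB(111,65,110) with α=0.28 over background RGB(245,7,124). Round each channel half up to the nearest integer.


C = α×F + (1-α)×B, with 1-α = 0.72
R: 0.28×111 + 0.72×245 = 31.08 + 176.40 = 207.48 → 207
G: 0.28×65 + 0.72×7 = 18.20 + 5.04 = 23.24 → 23
B: 0.28×110 + 0.72×124 = 30.80 + 89.28 = 120.08 → 120
= RGB(207, 23, 120)


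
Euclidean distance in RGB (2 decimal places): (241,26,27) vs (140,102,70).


d = √[(R₁-R₂)² + (G₁-G₂)² + (B₁-B₂)²]
d = √[(241-140)² + (26-102)² + (27-70)²]
d = √[10201 + 5776 + 1849]
d = √17826
d ≈ 133.51


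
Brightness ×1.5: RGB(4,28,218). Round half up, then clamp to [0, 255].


Multiply each channel by 1.5, round half up, clamp to [0, 255]
R: 4×1.5 = 6
G: 28×1.5 = 42
B: 218×1.5 = 327 → clamp → 255
= RGB(6, 42, 255)


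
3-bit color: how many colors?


Colors = 2^bits = 2^3
= 8 colors


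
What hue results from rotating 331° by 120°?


New hue = (H + rotation) mod 360
New hue = (331 + 120) mod 360
= 451 mod 360
= 91°


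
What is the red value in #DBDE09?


Color: #DBDE09
R = DB = 219
G = DE = 222
B = 09 = 9
Red = 219


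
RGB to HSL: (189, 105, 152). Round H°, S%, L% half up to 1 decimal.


Normalize: R'=189/255≈0.7412, G'=105/255≈0.4118, B'=152/255≈0.5961
Max=189/255, Min=105/255, Δ=Max-Min=84/255
L = (Max+Min)/2 = (189+105)/510 = 294/510 = 0.57647… → L = 57.6%
L > 0.5 → S = Δ/(2-Max-Min) = 84/(510-189-105) = 84/216 = 0.38888… → S = 38.9%
(the 1/255 factors cancel in S and H, so raw channel differences can be used)
Max is R' → H = 60 × (((G-B)/Δ) mod 6) = 60 × (((105-152)/84) mod 6)
  (-47)/84 = -0.5595…; negative, so add 6 → 5.4404…
  H = 60 × 5.4404… = 326.428…° → H = 326.4°
= HSL(326.4°, 38.9%, 57.6%)


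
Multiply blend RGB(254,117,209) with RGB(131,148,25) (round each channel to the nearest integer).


Multiply: C = A×B/255, rounded to nearest integer
R: 254×131/255 = 33274/255 ≈ 130.486 → 130
G: 117×148/255 = 17316/255 ≈ 67.906 → 68
B: 209×25/255 = 5225/255 ≈ 20.490 → 20
= RGB(130, 68, 20)


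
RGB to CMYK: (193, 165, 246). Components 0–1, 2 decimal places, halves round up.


R'=193/255≈0.7569, G'=165/255≈0.6471, B'=246/255≈0.9647
K = 1 - max(R',G',B') = 1 - 246/255 = 9/255 = 0.03529… → 0.04
(1-R'-K)/(1-K) simplifies to (max-R)/max with max = 246:
C = (246-193)/246 = 53/246 = 0.21544… → 0.22
M = (246-165)/246 = 81/246 = 0.32926… → 0.33
Y = (246-246)/246 = 0/246 = 0 → 0.00
= CMYK(0.22, 0.33, 0.00, 0.04)


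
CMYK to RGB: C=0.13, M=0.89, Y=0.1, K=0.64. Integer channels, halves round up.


R = 255 × (1-C) × (1-K) = 255 × 0.87 × 0.36 = 79.866 → 80
G = 255 × (1-M) × (1-K) = 255 × 0.11 × 0.36 = 10.098 → 10
B = 255 × (1-Y) × (1-K) = 255 × 0.90 × 0.36 = 82.62 → 83
= RGB(80, 10, 83)


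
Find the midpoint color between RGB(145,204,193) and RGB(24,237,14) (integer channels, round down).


Midpoint: each channel = ⌊(C₁+C₂)/2⌋
R: ⌊(145+24)/2⌋ = 84
G: ⌊(204+237)/2⌋ = 220
B: ⌊(193+14)/2⌋ = 103
= RGB(84, 220, 103)


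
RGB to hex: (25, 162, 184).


R = 25 → 19 (hex)
G = 162 → A2 (hex)
B = 184 → B8 (hex)
Hex = #19A2B8


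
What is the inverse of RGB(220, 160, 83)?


Invert: (255-R, 255-G, 255-B)
R: 255-220 = 35
G: 255-160 = 95
B: 255-83 = 172
= RGB(35, 95, 172)


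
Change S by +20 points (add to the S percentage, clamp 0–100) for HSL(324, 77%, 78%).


Original S = 77%
Adjustment = +20 percentage points
New S = 77 + (20) = 97
Clamp to [0, 100] → 97
= HSL(324°, 97%, 78%)


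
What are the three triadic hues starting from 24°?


Triadic: equally spaced at 120° intervals
H1 = 24°
H2 = (24 + 120) mod 360 = 144°
H3 = (24 + 240) mod 360 = 264°
Triadic = 24°, 144°, 264°


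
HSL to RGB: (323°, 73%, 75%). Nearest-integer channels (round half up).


H=323°, S=0.73, L=0.75
C = (1-|2L-1|)×S = (1-|0.50|)×0.73 = 0.365
H' = H/60 = 323/60 ≈ 5.3833; X = C×(1-|H' mod 2 - 1|) ≈ 0.2251
m = L - C/2 = 0.75 - 0.1825 = 0.5675
Sector ⌊H'⌋ = 5 → (R',G',B') = (0.365, 0.0, ≈0.2251)
RGB = ((R'+m)×255, (G'+m)×255, (B'+m)×255) = (237.7875, 144.7125, 202.10875)
Round half up → RGB(238, 145, 202)


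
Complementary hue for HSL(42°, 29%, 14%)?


Complement = opposite side of color wheel = hue + 180°
H' = (42 + 180) mod 360 = 222°
S and L unchanged.
= HSL(222°, 29%, 14%)


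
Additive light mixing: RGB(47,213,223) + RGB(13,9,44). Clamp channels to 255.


Additive: each channel = min(255, C₁+C₂)
R: 47+13 = 60 → 60
G: 213+9 = 222 → 222
B: 223+44 = 267 → 255
= RGB(60, 222, 255)


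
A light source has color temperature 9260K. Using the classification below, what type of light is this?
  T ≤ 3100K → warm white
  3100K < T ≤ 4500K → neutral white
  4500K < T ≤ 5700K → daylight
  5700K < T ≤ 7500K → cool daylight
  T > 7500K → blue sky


Temperature: 9260K
9260K > 7500K → blue sky
Classification: blue sky


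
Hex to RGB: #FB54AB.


FB → 251 (R)
54 → 84 (G)
AB → 171 (B)
= RGB(251, 84, 171)


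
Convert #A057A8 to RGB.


A0 → 160 (R)
57 → 87 (G)
A8 → 168 (B)
= RGB(160, 87, 168)


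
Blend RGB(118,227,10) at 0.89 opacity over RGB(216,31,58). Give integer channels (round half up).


C = α×F + (1-α)×B, with 1-α = 0.11
R: 0.89×118 + 0.11×216 = 105.02 + 23.76 = 128.78 → 129
G: 0.89×227 + 0.11×31 = 202.03 + 3.41 = 205.44 → 205
B: 0.89×10 + 0.11×58 = 8.90 + 6.38 = 15.28 → 15
= RGB(129, 205, 15)


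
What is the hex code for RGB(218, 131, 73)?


R = 218 → DA (hex)
G = 131 → 83 (hex)
B = 73 → 49 (hex)
Hex = #DA8349


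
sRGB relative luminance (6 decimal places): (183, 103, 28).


Linearize each channel (sRGB transfer function): c = v/255; c_lin = c/12.92 if c ≤ 0.04045, else ((c+0.055)/1.055)^2.4
  R: 183/255 ≈ 0.717647 > 0.04045 → ((0.717647+0.055)/1.055)^2.4 ≈ 0.473531
  G: 103/255 ≈ 0.403922 > 0.04045 → ((0.403922+0.055)/1.055)^2.4 ≈ 0.135633
  B: 28/255 ≈ 0.109804 > 0.04045 → ((0.109804+0.055)/1.055)^2.4 ≈ 0.011612
R_lin = 0.473531, G_lin = 0.135633, B_lin = 0.011612
L = 0.2126×R + 0.7152×G + 0.0722×B
L = 0.2126×0.473531 + 0.7152×0.135633 + 0.0722×0.011612
L ≈ 0.198516


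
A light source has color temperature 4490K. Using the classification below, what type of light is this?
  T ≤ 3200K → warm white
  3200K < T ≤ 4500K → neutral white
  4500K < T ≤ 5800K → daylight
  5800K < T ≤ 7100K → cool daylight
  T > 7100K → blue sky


Temperature: 4490K
3200K < 4490K ≤ 4500K → neutral white
Classification: neutral white


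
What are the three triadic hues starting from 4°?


Triadic: equally spaced at 120° intervals
H1 = 4°
H2 = (4 + 120) mod 360 = 124°
H3 = (4 + 240) mod 360 = 244°
Triadic = 4°, 124°, 244°


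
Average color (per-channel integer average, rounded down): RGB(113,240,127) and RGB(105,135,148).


Midpoint: each channel = ⌊(C₁+C₂)/2⌋
R: ⌊(113+105)/2⌋ = 109
G: ⌊(240+135)/2⌋ = 187
B: ⌊(127+148)/2⌋ = 137
= RGB(109, 187, 137)


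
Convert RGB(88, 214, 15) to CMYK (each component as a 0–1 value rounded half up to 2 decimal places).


R'=88/255≈0.3451, G'=214/255≈0.8392, B'=15/255≈0.0588
K = 1 - max(R',G',B') = 1 - 214/255 = 41/255 = 0.16078… → 0.16
(1-R'-K)/(1-K) simplifies to (max-R)/max with max = 214:
C = (214-88)/214 = 126/214 = 0.58878… → 0.59
M = (214-214)/214 = 0/214 = 0 → 0.00
Y = (214-15)/214 = 199/214 = 0.92990… → 0.93
= CMYK(0.59, 0.00, 0.93, 0.16)


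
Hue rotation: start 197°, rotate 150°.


New hue = (H + rotation) mod 360
New hue = (197 + 150) mod 360
= 347 mod 360
= 347°


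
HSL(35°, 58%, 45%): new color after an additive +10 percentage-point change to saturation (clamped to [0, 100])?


Original S = 58%
Adjustment = +10 percentage points
New S = 58 + (10) = 68
Clamp to [0, 100] → 68
= HSL(35°, 68%, 45%)


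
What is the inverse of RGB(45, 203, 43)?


Invert: (255-R, 255-G, 255-B)
R: 255-45 = 210
G: 255-203 = 52
B: 255-43 = 212
= RGB(210, 52, 212)


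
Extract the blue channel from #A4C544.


Color: #A4C544
R = A4 = 164
G = C5 = 197
B = 44 = 68
Blue = 68


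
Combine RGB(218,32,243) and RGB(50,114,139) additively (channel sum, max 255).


Additive: each channel = min(255, C₁+C₂)
R: 218+50 = 268 → 255
G: 32+114 = 146 → 146
B: 243+139 = 382 → 255
= RGB(255, 146, 255)


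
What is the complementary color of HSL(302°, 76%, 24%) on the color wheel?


Complement = opposite side of color wheel = hue + 180°
H' = (302 + 180) mod 360 = 122°
S and L unchanged.
= HSL(122°, 76%, 24%)


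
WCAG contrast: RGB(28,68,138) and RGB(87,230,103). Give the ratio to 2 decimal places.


Linearize each sRGB channel c=v/255: c/12.92 if c ≤ 0.04045 else ((c+0.055)/1.055)^2.4
L = 0.2126×R_lin + 0.7152×G_lin + 0.0722×B_lin
Color 1 (28,68,138):
  R=28: 28/255≈0.1098 > 0.04045 → ((0.1098+0.055)/1.055)^2.4 ≈ 0.01161
  G=68: 68/255≈0.2667 > 0.04045 → ((0.2667+0.055)/1.055)^2.4 ≈ 0.05781
  B=138: 138/255≈0.5412 > 0.04045 → ((0.5412+0.055)/1.055)^2.4 ≈ 0.25415
  L1 = 0.2126×0.01161 + 0.7152×0.05781 + 0.0722×0.25415 ≈ 0.06216
Color 2 (87,230,103):
  R=87: 87/255≈0.3412 > 0.04045 → ((0.3412+0.055)/1.055)^2.4 ≈ 0.09531
  G=230: 230/255≈0.9020 > 0.04045 → ((0.9020+0.055)/1.055)^2.4 ≈ 0.79130
  B=103: 103/255≈0.4039 > 0.04045 → ((0.4039+0.055)/1.055)^2.4 ≈ 0.13563
  L2 = 0.2126×0.09531 + 0.7152×0.79130 + 0.0722×0.13563 ≈ 0.59599
Lighter = 0.59599, Darker = 0.06216
Ratio = (L_lighter + 0.05) / (L_darker + 0.05)
Ratio = (0.59599 + 0.05) / (0.06216 + 0.05) = 0.64599 / 0.11216 ≈ 5.7595
Ratio ≈ 5.76:1


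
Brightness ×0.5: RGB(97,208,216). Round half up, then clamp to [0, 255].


Multiply each channel by 0.5, round half up, clamp to [0, 255]
R: 97×0.5 = 48.5 → round → 49
G: 208×0.5 = 104
B: 216×0.5 = 108
= RGB(49, 104, 108)


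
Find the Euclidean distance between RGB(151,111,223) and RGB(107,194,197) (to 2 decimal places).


d = √[(R₁-R₂)² + (G₁-G₂)² + (B₁-B₂)²]
d = √[(151-107)² + (111-194)² + (223-197)²]
d = √[1936 + 6889 + 676]
d = √9501
d ≈ 97.47


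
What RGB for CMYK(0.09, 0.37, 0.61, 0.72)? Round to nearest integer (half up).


R = 255 × (1-C) × (1-K) = 255 × 0.91 × 0.28 = 64.974 → 65
G = 255 × (1-M) × (1-K) = 255 × 0.63 × 0.28 = 44.982 → 45
B = 255 × (1-Y) × (1-K) = 255 × 0.39 × 0.28 = 27.846 → 28
= RGB(65, 45, 28)


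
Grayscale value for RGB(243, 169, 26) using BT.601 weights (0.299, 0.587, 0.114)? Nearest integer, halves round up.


Gray = 0.299×R + 0.587×G + 0.114×B
Gray = 0.299×243 + 0.587×169 + 0.114×26
Gray = 72.657 + 99.203 + 2.964
Gray = 174.824 → round half up → 175
Gray = 175


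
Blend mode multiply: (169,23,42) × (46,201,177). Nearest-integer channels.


Multiply: C = A×B/255, rounded to nearest integer
R: 169×46/255 = 7774/255 ≈ 30.486 → 30
G: 23×201/255 = 4623/255 ≈ 18.129 → 18
B: 42×177/255 = 7434/255 ≈ 29.153 → 29
= RGB(30, 18, 29)


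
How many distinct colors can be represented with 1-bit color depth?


Colors = 2^bits = 2^1
= 2 colors


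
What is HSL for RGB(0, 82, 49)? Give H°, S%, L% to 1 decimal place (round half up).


Normalize: R'=0/255≈0.0000, G'=82/255≈0.3216, B'=49/255≈0.1922
Max=82/255, Min=0/255, Δ=Max-Min=82/255
L = (Max+Min)/2 = (82+0)/510 = 82/510 = 0.16078… → L = 16.1%
L ≤ 0.5 → S = Δ/(Max+Min) = 82/(82+0) = 82/82 = 1 → S = 100.0%
(the 1/255 factors cancel in S and H, so raw channel differences can be used)
Max is G' → H = 60 × ((B-R)/Δ + 2) = 60 × ((49-0)/82 + 2)
  49/82 + 2 = 0.5975… + 2 = 2.5975…
  H = 60 × 2.5975… = 155.853…° → H = 155.9°
= HSL(155.9°, 100.0%, 16.1%)


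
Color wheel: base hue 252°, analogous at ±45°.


Base hue: 252°
Left analog: (252 - 45) mod 360 = 207°
Right analog: (252 + 45) mod 360 = 297°
Analogous hues = 207° and 297°


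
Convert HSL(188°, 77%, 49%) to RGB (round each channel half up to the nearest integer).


H=188°, S=0.77, L=0.49
C = (1-|2L-1|)×S = (1-|-0.02|)×0.77 = 0.7546
H' = H/60 = 188/60 ≈ 3.1333; X = C×(1-|H' mod 2 - 1|) ≈ 0.6540
m = L - C/2 = 0.49 - 0.3773 = 0.1127
Sector ⌊H'⌋ = 3 → (R',G',B') = (0.0, ≈0.6540, 0.7546)
RGB = ((R'+m)×255, (G'+m)×255, (B'+m)×255) = (28.7385, 195.5051, 221.1615)
Round half up → RGB(29, 196, 221)


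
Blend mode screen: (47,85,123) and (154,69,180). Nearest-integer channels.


Screen: C = 255 - (255-A)×(255-B)/255, rounded to nearest integer
R: 255 - (255-47)×(255-154)/255 = 255 - 21008/255 ≈ 255 - 82.384 = 172.616 → 173
G: 255 - (255-85)×(255-69)/255 = 255 - 31620/255 ≈ 255 - 124.000 = 131.000 → 131
B: 255 - (255-123)×(255-180)/255 = 255 - 9900/255 ≈ 255 - 38.824 = 216.176 → 216
= RGB(173, 131, 216)


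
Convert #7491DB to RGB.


74 → 116 (R)
91 → 145 (G)
DB → 219 (B)
= RGB(116, 145, 219)


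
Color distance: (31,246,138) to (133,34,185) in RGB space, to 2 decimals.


d = √[(R₁-R₂)² + (G₁-G₂)² + (B₁-B₂)²]
d = √[(31-133)² + (246-34)² + (138-185)²]
d = √[10404 + 44944 + 2209]
d = √57557
d ≈ 239.91


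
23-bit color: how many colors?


Colors = 2^bits = 2^23
= 8,388,608 colors


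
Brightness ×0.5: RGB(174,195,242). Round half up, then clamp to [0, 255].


Multiply each channel by 0.5, round half up, clamp to [0, 255]
R: 174×0.5 = 87
G: 195×0.5 = 97.5 → round → 98
B: 242×0.5 = 121
= RGB(87, 98, 121)


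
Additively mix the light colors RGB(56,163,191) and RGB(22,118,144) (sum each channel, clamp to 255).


Additive: each channel = min(255, C₁+C₂)
R: 56+22 = 78 → 78
G: 163+118 = 281 → 255
B: 191+144 = 335 → 255
= RGB(78, 255, 255)


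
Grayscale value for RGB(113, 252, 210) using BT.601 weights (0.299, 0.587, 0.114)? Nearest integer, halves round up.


Gray = 0.299×R + 0.587×G + 0.114×B
Gray = 0.299×113 + 0.587×252 + 0.114×210
Gray = 33.787 + 147.924 + 23.940
Gray = 205.651 → round half up → 206
Gray = 206


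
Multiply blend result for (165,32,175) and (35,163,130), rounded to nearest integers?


Multiply: C = A×B/255, rounded to nearest integer
R: 165×35/255 = 5775/255 ≈ 22.647 → 23
G: 32×163/255 = 5216/255 ≈ 20.455 → 20
B: 175×130/255 = 22750/255 ≈ 89.216 → 89
= RGB(23, 20, 89)


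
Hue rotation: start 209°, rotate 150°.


New hue = (H + rotation) mod 360
New hue = (209 + 150) mod 360
= 359 mod 360
= 359°


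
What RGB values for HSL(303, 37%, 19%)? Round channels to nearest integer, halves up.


H=303°, S=0.37, L=0.19
C = (1-|2L-1|)×S = (1-|-0.62|)×0.37 = 0.1406
H' = H/60 = 303/60 ≈ 5.0500; X = C×(1-|H' mod 2 - 1|) = 0.13357
m = L - C/2 = 0.19 - 0.0703 = 0.1197
Sector ⌊H'⌋ = 5 → (R',G',B') = (0.1406, 0.0, 0.13357)
RGB = ((R'+m)×255, (G'+m)×255, (B'+m)×255) = (66.3765, 30.5235, 64.58385)
Round half up → RGB(66, 31, 65)


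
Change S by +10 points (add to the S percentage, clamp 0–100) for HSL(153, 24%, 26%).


Original S = 24%
Adjustment = +10 percentage points
New S = 24 + (10) = 34
Clamp to [0, 100] → 34
= HSL(153°, 34%, 26%)


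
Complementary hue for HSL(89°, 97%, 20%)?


Complement = opposite side of color wheel = hue + 180°
H' = (89 + 180) mod 360 = 269°
S and L unchanged.
= HSL(269°, 97%, 20%)


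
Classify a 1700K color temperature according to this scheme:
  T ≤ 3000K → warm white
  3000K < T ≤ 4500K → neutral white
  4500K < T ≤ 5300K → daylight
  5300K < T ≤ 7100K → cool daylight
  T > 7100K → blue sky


Temperature: 1700K
1700K ≤ 3000K → warm white
Classification: warm white


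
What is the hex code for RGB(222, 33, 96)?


R = 222 → DE (hex)
G = 33 → 21 (hex)
B = 96 → 60 (hex)
Hex = #DE2160


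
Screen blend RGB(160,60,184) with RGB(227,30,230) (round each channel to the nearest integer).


Screen: C = 255 - (255-A)×(255-B)/255, rounded to nearest integer
R: 255 - (255-160)×(255-227)/255 = 255 - 2660/255 ≈ 255 - 10.431 = 244.569 → 245
G: 255 - (255-60)×(255-30)/255 = 255 - 43875/255 ≈ 255 - 172.059 = 82.941 → 83
B: 255 - (255-184)×(255-230)/255 = 255 - 1775/255 ≈ 255 - 6.961 = 248.039 → 248
= RGB(245, 83, 248)


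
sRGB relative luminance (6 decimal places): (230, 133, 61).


Linearize each channel (sRGB transfer function): c = v/255; c_lin = c/12.92 if c ≤ 0.04045, else ((c+0.055)/1.055)^2.4
  R: 230/255 ≈ 0.901961 > 0.04045 → ((0.901961+0.055)/1.055)^2.4 ≈ 0.791298
  G: 133/255 ≈ 0.521569 > 0.04045 → ((0.521569+0.055)/1.055)^2.4 ≈ 0.234551
  B: 61/255 ≈ 0.239216 > 0.04045 → ((0.239216+0.055)/1.055)^2.4 ≈ 0.046665
R_lin = 0.791298, G_lin = 0.234551, B_lin = 0.046665
L = 0.2126×R + 0.7152×G + 0.0722×B
L = 0.2126×0.791298 + 0.7152×0.234551 + 0.0722×0.046665
L ≈ 0.339350


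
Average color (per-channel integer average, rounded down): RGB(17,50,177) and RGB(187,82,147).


Midpoint: each channel = ⌊(C₁+C₂)/2⌋
R: ⌊(17+187)/2⌋ = 102
G: ⌊(50+82)/2⌋ = 66
B: ⌊(177+147)/2⌋ = 162
= RGB(102, 66, 162)


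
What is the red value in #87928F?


Color: #87928F
R = 87 = 135
G = 92 = 146
B = 8F = 143
Red = 135


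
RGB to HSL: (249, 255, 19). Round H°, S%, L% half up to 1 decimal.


Normalize: R'=249/255≈0.9765, G'=255/255≈1.0000, B'=19/255≈0.0745
Max=255/255, Min=19/255, Δ=Max-Min=236/255
L = (Max+Min)/2 = (255+19)/510 = 274/510 = 0.53725… → L = 53.7%
L > 0.5 → S = Δ/(2-Max-Min) = 236/(510-255-19) = 236/236 = 1 → S = 100.0%
(the 1/255 factors cancel in S and H, so raw channel differences can be used)
Max is G' → H = 60 × ((B-R)/Δ + 2) = 60 × ((19-249)/236 + 2)
  -230/236 + 2 = -0.9745… + 2 = 1.0254…
  H = 60 × 1.0254… = 61.525…° → H = 61.5°
= HSL(61.5°, 100.0%, 53.7%)


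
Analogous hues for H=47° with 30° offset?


Base hue: 47°
Left analog: (47 - 30) mod 360 = 17°
Right analog: (47 + 30) mod 360 = 77°
Analogous hues = 17° and 77°


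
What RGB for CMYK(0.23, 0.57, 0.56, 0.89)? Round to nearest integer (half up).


R = 255 × (1-C) × (1-K) = 255 × 0.77 × 0.11 = 21.5985 → 22
G = 255 × (1-M) × (1-K) = 255 × 0.43 × 0.11 = 12.0615 → 12
B = 255 × (1-Y) × (1-K) = 255 × 0.44 × 0.11 = 12.342 → 12
= RGB(22, 12, 12)


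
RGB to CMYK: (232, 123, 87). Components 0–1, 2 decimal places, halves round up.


R'=232/255≈0.9098, G'=123/255≈0.4824, B'=87/255≈0.3412
K = 1 - max(R',G',B') = 1 - 232/255 = 23/255 = 0.09019… → 0.09
(1-R'-K)/(1-K) simplifies to (max-R)/max with max = 232:
C = (232-232)/232 = 0/232 = 0 → 0.00
M = (232-123)/232 = 109/232 = 0.46982… → 0.47
Y = (232-87)/232 = 145/232 = 0.625 → 0.63
= CMYK(0.00, 0.47, 0.63, 0.09)


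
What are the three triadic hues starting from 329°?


Triadic: equally spaced at 120° intervals
H1 = 329°
H2 = (329 + 120) mod 360 = 89°
H3 = (329 + 240) mod 360 = 209°
Triadic = 329°, 89°, 209°


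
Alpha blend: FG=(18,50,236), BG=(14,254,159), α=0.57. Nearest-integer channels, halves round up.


C = α×F + (1-α)×B, with 1-α = 0.43
R: 0.57×18 + 0.43×14 = 10.26 + 6.02 = 16.28 → 16
G: 0.57×50 + 0.43×254 = 28.50 + 109.22 = 137.72 → 138
B: 0.57×236 + 0.43×159 = 134.52 + 68.37 = 202.89 → 203
= RGB(16, 138, 203)


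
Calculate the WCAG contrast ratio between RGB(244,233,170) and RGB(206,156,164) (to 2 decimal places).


Linearize each sRGB channel c=v/255: c/12.92 if c ≤ 0.04045 else ((c+0.055)/1.055)^2.4
L = 0.2126×R_lin + 0.7152×G_lin + 0.0722×B_lin
Color 1 (244,233,170):
  R=244: 244/255≈0.9569 > 0.04045 → ((0.9569+0.055)/1.055)^2.4 ≈ 0.90466
  G=233: 233/255≈0.9137 > 0.04045 → ((0.9137+0.055)/1.055)^2.4 ≈ 0.81485
  B=170: 170/255≈0.6667 > 0.04045 → ((0.6667+0.055)/1.055)^2.4 ≈ 0.40198
  L1 = 0.2126×0.90466 + 0.7152×0.81485 + 0.0722×0.40198 ≈ 0.80413
Color 2 (206,156,164):
  R=206: 206/255≈0.8078 > 0.04045 → ((0.8078+0.055)/1.055)^2.4 ≈ 0.61721
  G=156: 156/255≈0.6118 > 0.04045 → ((0.6118+0.055)/1.055)^2.4 ≈ 0.33245
  B=164: 164/255≈0.6431 > 0.04045 → ((0.6431+0.055)/1.055)^2.4 ≈ 0.37124
  L2 = 0.2126×0.61721 + 0.7152×0.33245 + 0.0722×0.37124 ≈ 0.39579
Lighter = 0.80413, Darker = 0.39579
Ratio = (L_lighter + 0.05) / (L_darker + 0.05)
Ratio = (0.80413 + 0.05) / (0.39579 + 0.05) = 0.85413 / 0.44579 ≈ 1.9160
Ratio ≈ 1.92:1


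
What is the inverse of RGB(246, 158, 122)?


Invert: (255-R, 255-G, 255-B)
R: 255-246 = 9
G: 255-158 = 97
B: 255-122 = 133
= RGB(9, 97, 133)


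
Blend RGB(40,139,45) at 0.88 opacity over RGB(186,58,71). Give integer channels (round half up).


C = α×F + (1-α)×B, with 1-α = 0.12
R: 0.88×40 + 0.12×186 = 35.20 + 22.32 = 57.52 → 58
G: 0.88×139 + 0.12×58 = 122.32 + 6.96 = 129.28 → 129
B: 0.88×45 + 0.12×71 = 39.60 + 8.52 = 48.12 → 48
= RGB(58, 129, 48)


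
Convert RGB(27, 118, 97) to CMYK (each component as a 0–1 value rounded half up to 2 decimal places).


R'=27/255≈0.1059, G'=118/255≈0.4627, B'=97/255≈0.3804
K = 1 - max(R',G',B') = 1 - 118/255 = 137/255 = 0.53725… → 0.54
(1-R'-K)/(1-K) simplifies to (max-R)/max with max = 118:
C = (118-27)/118 = 91/118 = 0.77118… → 0.77
M = (118-118)/118 = 0/118 = 0 → 0.00
Y = (118-97)/118 = 21/118 = 0.17796… → 0.18
= CMYK(0.77, 0.00, 0.18, 0.54)


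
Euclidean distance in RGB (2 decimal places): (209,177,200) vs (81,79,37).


d = √[(R₁-R₂)² + (G₁-G₂)² + (B₁-B₂)²]
d = √[(209-81)² + (177-79)² + (200-37)²]
d = √[16384 + 9604 + 26569]
d = √52557
d ≈ 229.25


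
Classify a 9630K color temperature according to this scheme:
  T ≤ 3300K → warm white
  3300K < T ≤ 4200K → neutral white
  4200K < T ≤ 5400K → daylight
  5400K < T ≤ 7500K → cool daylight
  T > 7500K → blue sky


Temperature: 9630K
9630K > 7500K → blue sky
Classification: blue sky


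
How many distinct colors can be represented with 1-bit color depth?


Colors = 2^bits = 2^1
= 2 colors


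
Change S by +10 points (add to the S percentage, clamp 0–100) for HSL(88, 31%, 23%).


Original S = 31%
Adjustment = +10 percentage points
New S = 31 + (10) = 41
Clamp to [0, 100] → 41
= HSL(88°, 41%, 23%)


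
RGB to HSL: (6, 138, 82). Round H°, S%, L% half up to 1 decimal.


Normalize: R'=6/255≈0.0235, G'=138/255≈0.5412, B'=82/255≈0.3216
Max=138/255, Min=6/255, Δ=Max-Min=132/255
L = (Max+Min)/2 = (138+6)/510 = 144/510 = 0.28235… → L = 28.2%
L ≤ 0.5 → S = Δ/(Max+Min) = 132/(138+6) = 132/144 = 0.91666… → S = 91.7%
(the 1/255 factors cancel in S and H, so raw channel differences can be used)
Max is G' → H = 60 × ((B-R)/Δ + 2) = 60 × ((82-6)/132 + 2)
  76/132 + 2 = 0.5757… + 2 = 2.5757…
  H = 60 × 2.5757… = 154.545…° → H = 154.5°
= HSL(154.5°, 91.7%, 28.2%)


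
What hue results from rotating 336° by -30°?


New hue = (H + rotation) mod 360
New hue = (336 -30) mod 360
= 306 mod 360
= 306°


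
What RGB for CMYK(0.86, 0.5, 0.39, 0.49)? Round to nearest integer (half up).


R = 255 × (1-C) × (1-K) = 255 × 0.14 × 0.51 = 18.207 → 18
G = 255 × (1-M) × (1-K) = 255 × 0.50 × 0.51 = 65.025 → 65
B = 255 × (1-Y) × (1-K) = 255 × 0.61 × 0.51 = 79.3305 → 79
= RGB(18, 65, 79)


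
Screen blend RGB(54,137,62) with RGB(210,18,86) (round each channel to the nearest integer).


Screen: C = 255 - (255-A)×(255-B)/255, rounded to nearest integer
R: 255 - (255-54)×(255-210)/255 = 255 - 9045/255 ≈ 255 - 35.471 = 219.529 → 220
G: 255 - (255-137)×(255-18)/255 = 255 - 27966/255 ≈ 255 - 109.671 = 145.329 → 145
B: 255 - (255-62)×(255-86)/255 = 255 - 32617/255 ≈ 255 - 127.910 = 127.090 → 127
= RGB(220, 145, 127)


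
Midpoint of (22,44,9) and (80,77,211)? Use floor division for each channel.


Midpoint: each channel = ⌊(C₁+C₂)/2⌋
R: ⌊(22+80)/2⌋ = 51
G: ⌊(44+77)/2⌋ = 60
B: ⌊(9+211)/2⌋ = 110
= RGB(51, 60, 110)


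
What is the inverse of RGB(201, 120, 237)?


Invert: (255-R, 255-G, 255-B)
R: 255-201 = 54
G: 255-120 = 135
B: 255-237 = 18
= RGB(54, 135, 18)


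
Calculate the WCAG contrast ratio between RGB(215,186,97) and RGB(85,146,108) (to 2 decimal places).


Linearize each sRGB channel c=v/255: c/12.92 if c ≤ 0.04045 else ((c+0.055)/1.055)^2.4
L = 0.2126×R_lin + 0.7152×G_lin + 0.0722×B_lin
Color 1 (215,186,97):
  R=215: 215/255≈0.8431 > 0.04045 → ((0.8431+0.055)/1.055)^2.4 ≈ 0.67954
  G=186: 186/255≈0.7294 > 0.04045 → ((0.7294+0.055)/1.055)^2.4 ≈ 0.49102
  B=97: 97/255≈0.3804 > 0.04045 → ((0.3804+0.055)/1.055)^2.4 ≈ 0.11954
  L1 = 0.2126×0.67954 + 0.7152×0.49102 + 0.0722×0.11954 ≈ 0.50428
Color 2 (85,146,108):
  R=85: 85/255≈0.3333 > 0.04045 → ((0.3333+0.055)/1.055)^2.4 ≈ 0.09084
  G=146: 146/255≈0.5725 > 0.04045 → ((0.5725+0.055)/1.055)^2.4 ≈ 0.28744
  B=108: 108/255≈0.4235 > 0.04045 → ((0.4235+0.055)/1.055)^2.4 ≈ 0.14996
  L2 = 0.2126×0.09084 + 0.7152×0.28744 + 0.0722×0.14996 ≈ 0.23572
Lighter = 0.50428, Darker = 0.23572
Ratio = (L_lighter + 0.05) / (L_darker + 0.05)
Ratio = (0.50428 + 0.05) / (0.23572 + 0.05) = 0.55428 / 0.28572 ≈ 1.9400
Ratio ≈ 1.94:1


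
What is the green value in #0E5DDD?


Color: #0E5DDD
R = 0E = 14
G = 5D = 93
B = DD = 221
Green = 93


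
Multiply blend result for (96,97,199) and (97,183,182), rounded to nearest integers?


Multiply: C = A×B/255, rounded to nearest integer
R: 96×97/255 = 9312/255 ≈ 36.518 → 37
G: 97×183/255 = 17751/255 ≈ 69.612 → 70
B: 199×182/255 = 36218/255 ≈ 142.031 → 142
= RGB(37, 70, 142)


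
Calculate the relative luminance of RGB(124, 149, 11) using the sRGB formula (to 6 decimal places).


Linearize each channel (sRGB transfer function): c = v/255; c_lin = c/12.92 if c ≤ 0.04045, else ((c+0.055)/1.055)^2.4
  R: 124/255 ≈ 0.486275 > 0.04045 → ((0.486275+0.055)/1.055)^2.4 ≈ 0.201556
  G: 149/255 ≈ 0.584314 > 0.04045 → ((0.584314+0.055)/1.055)^2.4 ≈ 0.300544
  B: 11/255 ≈ 0.043137 > 0.04045 → ((0.043137+0.055)/1.055)^2.4 ≈ 0.003347
R_lin = 0.201556, G_lin = 0.300544, B_lin = 0.003347
L = 0.2126×R + 0.7152×G + 0.0722×B
L = 0.2126×0.201556 + 0.7152×0.300544 + 0.0722×0.003347
L ≈ 0.258041


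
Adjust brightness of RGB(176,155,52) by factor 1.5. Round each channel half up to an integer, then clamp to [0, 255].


Multiply each channel by 1.5, round half up, clamp to [0, 255]
R: 176×1.5 = 264 → clamp → 255
G: 155×1.5 = 232.5 → round → 233
B: 52×1.5 = 78
= RGB(255, 233, 78)


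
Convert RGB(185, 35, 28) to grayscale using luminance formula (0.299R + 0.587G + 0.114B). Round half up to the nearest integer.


Gray = 0.299×R + 0.587×G + 0.114×B
Gray = 0.299×185 + 0.587×35 + 0.114×28
Gray = 55.315 + 20.545 + 3.192
Gray = 79.052 → round half up → 79
Gray = 79


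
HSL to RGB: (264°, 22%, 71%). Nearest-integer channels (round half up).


H=264°, S=0.22, L=0.71
C = (1-|2L-1|)×S = (1-|0.42|)×0.22 = 0.1276
H' = H/60 = 264/60 ≈ 4.4000; X = C×(1-|H' mod 2 - 1|) = 0.05104
m = L - C/2 = 0.71 - 0.0638 = 0.6462
Sector ⌊H'⌋ = 4 → (R',G',B') = (0.05104, 0.0, 0.1276)
RGB = ((R'+m)×255, (G'+m)×255, (B'+m)×255) = (177.7962, 164.781, 197.319)
Round half up → RGB(178, 165, 197)


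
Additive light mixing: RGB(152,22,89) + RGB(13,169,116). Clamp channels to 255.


Additive: each channel = min(255, C₁+C₂)
R: 152+13 = 165 → 165
G: 22+169 = 191 → 191
B: 89+116 = 205 → 205
= RGB(165, 191, 205)


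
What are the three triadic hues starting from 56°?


Triadic: equally spaced at 120° intervals
H1 = 56°
H2 = (56 + 120) mod 360 = 176°
H3 = (56 + 240) mod 360 = 296°
Triadic = 56°, 176°, 296°


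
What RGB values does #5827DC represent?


58 → 88 (R)
27 → 39 (G)
DC → 220 (B)
= RGB(88, 39, 220)


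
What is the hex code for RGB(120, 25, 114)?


R = 120 → 78 (hex)
G = 25 → 19 (hex)
B = 114 → 72 (hex)
Hex = #781972


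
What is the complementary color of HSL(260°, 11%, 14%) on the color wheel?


Complement = opposite side of color wheel = hue + 180°
H' = (260 + 180) mod 360 = 80°
S and L unchanged.
= HSL(80°, 11%, 14%)


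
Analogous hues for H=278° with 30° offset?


Base hue: 278°
Left analog: (278 - 30) mod 360 = 248°
Right analog: (278 + 30) mod 360 = 308°
Analogous hues = 248° and 308°


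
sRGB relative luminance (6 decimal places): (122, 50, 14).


Linearize each channel (sRGB transfer function): c = v/255; c_lin = c/12.92 if c ≤ 0.04045, else ((c+0.055)/1.055)^2.4
  R: 122/255 ≈ 0.478431 > 0.04045 → ((0.478431+0.055)/1.055)^2.4 ≈ 0.194618
  G: 50/255 ≈ 0.196078 > 0.04045 → ((0.196078+0.055)/1.055)^2.4 ≈ 0.031896
  B: 14/255 ≈ 0.054902 > 0.04045 → ((0.054902+0.055)/1.055)^2.4 ≈ 0.004391
R_lin = 0.194618, G_lin = 0.031896, B_lin = 0.004391
L = 0.2126×R + 0.7152×G + 0.0722×B
L = 0.2126×0.194618 + 0.7152×0.031896 + 0.0722×0.004391
L ≈ 0.064505


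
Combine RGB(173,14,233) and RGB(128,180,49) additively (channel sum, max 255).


Additive: each channel = min(255, C₁+C₂)
R: 173+128 = 301 → 255
G: 14+180 = 194 → 194
B: 233+49 = 282 → 255
= RGB(255, 194, 255)


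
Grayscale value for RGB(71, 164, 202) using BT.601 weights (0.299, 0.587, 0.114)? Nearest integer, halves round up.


Gray = 0.299×R + 0.587×G + 0.114×B
Gray = 0.299×71 + 0.587×164 + 0.114×202
Gray = 21.229 + 96.268 + 23.028
Gray = 140.525 → round half up → 141
Gray = 141


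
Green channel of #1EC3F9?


Color: #1EC3F9
R = 1E = 30
G = C3 = 195
B = F9 = 249
Green = 195


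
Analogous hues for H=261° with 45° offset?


Base hue: 261°
Left analog: (261 - 45) mod 360 = 216°
Right analog: (261 + 45) mod 360 = 306°
Analogous hues = 216° and 306°


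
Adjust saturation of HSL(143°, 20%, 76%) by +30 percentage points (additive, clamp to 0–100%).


Original S = 20%
Adjustment = +30 percentage points
New S = 20 + (30) = 50
Clamp to [0, 100] → 50
= HSL(143°, 50%, 76%)


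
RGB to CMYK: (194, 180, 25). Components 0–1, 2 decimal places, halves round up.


R'=194/255≈0.7608, G'=180/255≈0.7059, B'=25/255≈0.0980
K = 1 - max(R',G',B') = 1 - 194/255 = 61/255 = 0.23921… → 0.24
(1-R'-K)/(1-K) simplifies to (max-R)/max with max = 194:
C = (194-194)/194 = 0/194 = 0 → 0.00
M = (194-180)/194 = 14/194 = 0.07216… → 0.07
Y = (194-25)/194 = 169/194 = 0.87113… → 0.87
= CMYK(0.00, 0.07, 0.87, 0.24)


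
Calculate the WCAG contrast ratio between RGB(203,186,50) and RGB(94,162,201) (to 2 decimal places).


Linearize each sRGB channel c=v/255: c/12.92 if c ≤ 0.04045 else ((c+0.055)/1.055)^2.4
L = 0.2126×R_lin + 0.7152×G_lin + 0.0722×B_lin
Color 1 (203,186,50):
  R=203: 203/255≈0.7961 > 0.04045 → ((0.7961+0.055)/1.055)^2.4 ≈ 0.59720
  G=186: 186/255≈0.7294 > 0.04045 → ((0.7294+0.055)/1.055)^2.4 ≈ 0.49102
  B=50: 50/255≈0.1961 > 0.04045 → ((0.1961+0.055)/1.055)^2.4 ≈ 0.03190
  L1 = 0.2126×0.59720 + 0.7152×0.49102 + 0.0722×0.03190 ≈ 0.48045
Color 2 (94,162,201):
  R=94: 94/255≈0.3686 > 0.04045 → ((0.3686+0.055)/1.055)^2.4 ≈ 0.11193
  G=162: 162/255≈0.6353 > 0.04045 → ((0.6353+0.055)/1.055)^2.4 ≈ 0.36131
  B=201: 201/255≈0.7882 > 0.04045 → ((0.7882+0.055)/1.055)^2.4 ≈ 0.58408
  L2 = 0.2126×0.11193 + 0.7152×0.36131 + 0.0722×0.58408 ≈ 0.32437
Lighter = 0.48045, Darker = 0.32437
Ratio = (L_lighter + 0.05) / (L_darker + 0.05)
Ratio = (0.48045 + 0.05) / (0.32437 + 0.05) = 0.53045 / 0.37437 ≈ 1.4169
Ratio ≈ 1.42:1


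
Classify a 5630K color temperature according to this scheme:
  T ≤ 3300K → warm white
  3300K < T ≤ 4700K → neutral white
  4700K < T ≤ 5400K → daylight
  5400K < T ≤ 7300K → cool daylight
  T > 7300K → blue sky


Temperature: 5630K
5400K < 5630K ≤ 7300K → cool daylight
Classification: cool daylight


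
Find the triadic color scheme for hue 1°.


Triadic: equally spaced at 120° intervals
H1 = 1°
H2 = (1 + 120) mod 360 = 121°
H3 = (1 + 240) mod 360 = 241°
Triadic = 1°, 121°, 241°


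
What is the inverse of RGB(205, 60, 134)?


Invert: (255-R, 255-G, 255-B)
R: 255-205 = 50
G: 255-60 = 195
B: 255-134 = 121
= RGB(50, 195, 121)


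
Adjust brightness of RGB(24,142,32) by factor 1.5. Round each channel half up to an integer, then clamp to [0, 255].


Multiply each channel by 1.5, round half up, clamp to [0, 255]
R: 24×1.5 = 36
G: 142×1.5 = 213
B: 32×1.5 = 48
= RGB(36, 213, 48)


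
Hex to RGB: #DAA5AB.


DA → 218 (R)
A5 → 165 (G)
AB → 171 (B)
= RGB(218, 165, 171)


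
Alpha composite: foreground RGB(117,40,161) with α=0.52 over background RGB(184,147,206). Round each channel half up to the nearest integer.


C = α×F + (1-α)×B, with 1-α = 0.48
R: 0.52×117 + 0.48×184 = 60.84 + 88.32 = 149.16 → 149
G: 0.52×40 + 0.48×147 = 20.80 + 70.56 = 91.36 → 91
B: 0.52×161 + 0.48×206 = 83.72 + 98.88 = 182.60 → 183
= RGB(149, 91, 183)


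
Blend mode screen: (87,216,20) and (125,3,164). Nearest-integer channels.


Screen: C = 255 - (255-A)×(255-B)/255, rounded to nearest integer
R: 255 - (255-87)×(255-125)/255 = 255 - 21840/255 ≈ 255 - 85.647 = 169.353 → 169
G: 255 - (255-216)×(255-3)/255 = 255 - 9828/255 ≈ 255 - 38.541 = 216.459 → 216
B: 255 - (255-20)×(255-164)/255 = 255 - 21385/255 ≈ 255 - 83.863 = 171.137 → 171
= RGB(169, 216, 171)


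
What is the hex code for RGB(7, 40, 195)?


R = 7 → 07 (hex)
G = 40 → 28 (hex)
B = 195 → C3 (hex)
Hex = #0728C3


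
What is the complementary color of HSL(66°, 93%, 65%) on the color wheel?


Complement = opposite side of color wheel = hue + 180°
H' = (66 + 180) mod 360 = 246°
S and L unchanged.
= HSL(246°, 93%, 65%)


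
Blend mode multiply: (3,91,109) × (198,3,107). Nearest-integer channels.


Multiply: C = A×B/255, rounded to nearest integer
R: 3×198/255 = 594/255 ≈ 2.329 → 2
G: 91×3/255 = 273/255 ≈ 1.071 → 1
B: 109×107/255 = 11663/255 ≈ 45.737 → 46
= RGB(2, 1, 46)


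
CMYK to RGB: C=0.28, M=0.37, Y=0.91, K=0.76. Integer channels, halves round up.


R = 255 × (1-C) × (1-K) = 255 × 0.72 × 0.24 = 44.064 → 44
G = 255 × (1-M) × (1-K) = 255 × 0.63 × 0.24 = 38.556 → 39
B = 255 × (1-Y) × (1-K) = 255 × 0.09 × 0.24 = 5.508 → 6
= RGB(44, 39, 6)


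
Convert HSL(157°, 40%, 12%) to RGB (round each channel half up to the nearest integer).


H=157°, S=0.40, L=0.12
C = (1-|2L-1|)×S = (1-|-0.76|)×0.40 = 0.096
H' = H/60 = 157/60 ≈ 2.6167; X = C×(1-|H' mod 2 - 1|) = 0.0592
m = L - C/2 = 0.12 - 0.048 = 0.072
Sector ⌊H'⌋ = 2 → (R',G',B') = (0.0, 0.096, 0.0592)
RGB = ((R'+m)×255, (G'+m)×255, (B'+m)×255) = (18.36, 42.84, 33.456)
Round half up → RGB(18, 43, 33)


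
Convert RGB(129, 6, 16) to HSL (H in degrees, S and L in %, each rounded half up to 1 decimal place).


Normalize: R'=129/255≈0.5059, G'=6/255≈0.0235, B'=16/255≈0.0627
Max=129/255, Min=6/255, Δ=Max-Min=123/255
L = (Max+Min)/2 = (129+6)/510 = 135/510 = 0.26470… → L = 26.5%
L ≤ 0.5 → S = Δ/(Max+Min) = 123/(129+6) = 123/135 = 0.91111… → S = 91.1%
(the 1/255 factors cancel in S and H, so raw channel differences can be used)
Max is R' → H = 60 × (((G-B)/Δ) mod 6) = 60 × (((6-16)/123) mod 6)
  (-10)/123 = -0.0813…; negative, so add 6 → 5.9186…
  H = 60 × 5.9186… = 355.121…° → H = 355.1°
= HSL(355.1°, 91.1%, 26.5%)


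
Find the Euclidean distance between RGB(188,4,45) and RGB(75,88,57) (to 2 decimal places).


d = √[(R₁-R₂)² + (G₁-G₂)² + (B₁-B₂)²]
d = √[(188-75)² + (4-88)² + (45-57)²]
d = √[12769 + 7056 + 144]
d = √19969
d ≈ 141.31


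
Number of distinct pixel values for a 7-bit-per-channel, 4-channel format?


Total bits = 7 bits/channel × 4 channels = 28 bits
Distinct pixel values = 2^28
= 268,435,456 pixel values


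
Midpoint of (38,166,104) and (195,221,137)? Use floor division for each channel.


Midpoint: each channel = ⌊(C₁+C₂)/2⌋
R: ⌊(38+195)/2⌋ = 116
G: ⌊(166+221)/2⌋ = 193
B: ⌊(104+137)/2⌋ = 120
= RGB(116, 193, 120)


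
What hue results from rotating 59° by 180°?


New hue = (H + rotation) mod 360
New hue = (59 + 180) mod 360
= 239 mod 360
= 239°


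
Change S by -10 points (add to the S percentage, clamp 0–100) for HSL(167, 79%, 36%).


Original S = 79%
Adjustment = -10 percentage points
New S = 79 + (-10) = 69
Clamp to [0, 100] → 69
= HSL(167°, 69%, 36%)
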